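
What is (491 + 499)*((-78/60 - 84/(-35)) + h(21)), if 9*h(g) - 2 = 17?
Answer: 3179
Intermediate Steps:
h(g) = 19/9 (h(g) = 2/9 + (1/9)*17 = 2/9 + 17/9 = 19/9)
(491 + 499)*((-78/60 - 84/(-35)) + h(21)) = (491 + 499)*((-78/60 - 84/(-35)) + 19/9) = 990*((-78*1/60 - 84*(-1/35)) + 19/9) = 990*((-13/10 + 12/5) + 19/9) = 990*(11/10 + 19/9) = 990*(289/90) = 3179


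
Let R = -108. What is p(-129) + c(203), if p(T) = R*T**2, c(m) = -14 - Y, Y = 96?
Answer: -1797338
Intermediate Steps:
c(m) = -110 (c(m) = -14 - 1*96 = -14 - 96 = -110)
p(T) = -108*T**2
p(-129) + c(203) = -108*(-129)**2 - 110 = -108*16641 - 110 = -1797228 - 110 = -1797338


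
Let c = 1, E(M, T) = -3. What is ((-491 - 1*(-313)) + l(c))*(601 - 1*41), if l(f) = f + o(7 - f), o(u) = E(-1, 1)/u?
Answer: -99400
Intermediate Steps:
o(u) = -3/u
l(f) = f - 3/(7 - f)
((-491 - 1*(-313)) + l(c))*(601 - 1*41) = ((-491 - 1*(-313)) + (3 + 1*(-7 + 1))/(-7 + 1))*(601 - 1*41) = ((-491 + 313) + (3 + 1*(-6))/(-6))*(601 - 41) = (-178 - (3 - 6)/6)*560 = (-178 - ⅙*(-3))*560 = (-178 + ½)*560 = -355/2*560 = -99400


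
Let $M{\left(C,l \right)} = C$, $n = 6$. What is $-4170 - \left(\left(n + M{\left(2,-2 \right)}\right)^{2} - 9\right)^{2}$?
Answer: $-7195$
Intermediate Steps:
$-4170 - \left(\left(n + M{\left(2,-2 \right)}\right)^{2} - 9\right)^{2} = -4170 - \left(\left(6 + 2\right)^{2} - 9\right)^{2} = -4170 - \left(8^{2} - 9\right)^{2} = -4170 - \left(64 - 9\right)^{2} = -4170 - 55^{2} = -4170 - 3025 = -7195$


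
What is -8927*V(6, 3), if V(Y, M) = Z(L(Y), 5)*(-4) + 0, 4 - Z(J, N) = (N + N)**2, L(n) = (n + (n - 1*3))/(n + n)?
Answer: -3427968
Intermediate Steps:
L(n) = (-3 + 2*n)/(2*n) (L(n) = (n + (n - 3))/((2*n)) = (n + (-3 + n))*(1/(2*n)) = (-3 + 2*n)*(1/(2*n)) = (-3 + 2*n)/(2*n))
Z(J, N) = 4 - 4*N**2 (Z(J, N) = 4 - (N + N)**2 = 4 - (2*N)**2 = 4 - 4*N**2)
V(Y, M) = 384 (V(Y, M) = (4 - 4*5**2)*(-4) + 0 = (4 - 4*25)*(-4) + 0 = (4 - 100)*(-4) + 0 = -96*(-4) + 0 = 384 + 0 = 384)
-8927*V(6, 3) = -8927*384 = -3427968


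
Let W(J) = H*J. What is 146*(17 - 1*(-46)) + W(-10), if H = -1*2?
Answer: 9218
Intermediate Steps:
H = -2
W(J) = -2*J
146*(17 - 1*(-46)) + W(-10) = 146*(17 - 1*(-46)) - 2*(-10) = 146*(17 + 46) + 20 = 146*63 + 20 = 9198 + 20 = 9218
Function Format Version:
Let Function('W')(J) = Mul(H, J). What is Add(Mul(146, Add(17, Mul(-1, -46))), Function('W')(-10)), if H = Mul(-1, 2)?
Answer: 9218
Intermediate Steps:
H = -2
Function('W')(J) = Mul(-2, J)
Add(Mul(146, Add(17, Mul(-1, -46))), Function('W')(-10)) = Add(Mul(146, Add(17, Mul(-1, -46))), Mul(-2, -10)) = Add(Mul(146, Add(17, 46)), 20) = Add(Mul(146, 63), 20) = Add(9198, 20) = 9218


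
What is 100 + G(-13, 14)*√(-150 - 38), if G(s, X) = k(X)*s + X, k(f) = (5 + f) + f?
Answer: 100 - 830*I*√47 ≈ 100.0 - 5690.2*I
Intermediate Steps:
k(f) = 5 + 2*f
G(s, X) = X + s*(5 + 2*X) (G(s, X) = (5 + 2*X)*s + X = s*(5 + 2*X) + X = X + s*(5 + 2*X))
100 + G(-13, 14)*√(-150 - 38) = 100 + (14 - 13*(5 + 2*14))*√(-150 - 38) = 100 + (14 - 13*(5 + 28))*√(-188) = 100 + (14 - 13*33)*(2*I*√47) = 100 + (14 - 429)*(2*I*√47) = 100 - 830*I*√47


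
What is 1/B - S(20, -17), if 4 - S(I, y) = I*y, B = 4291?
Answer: -1476103/4291 ≈ -344.00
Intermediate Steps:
S(I, y) = 4 - I*y
1/B - S(20, -17) = 1/4291 - (4 - 1*20*(-17)) = 1/4291 - (4 + 340) = 1/4291 - 1*344 = 1/4291 - 344 = -1476103/4291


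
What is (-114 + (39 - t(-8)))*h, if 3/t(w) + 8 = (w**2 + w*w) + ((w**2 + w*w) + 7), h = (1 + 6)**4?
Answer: -15308776/85 ≈ -1.8010e+5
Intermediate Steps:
h = 2401 (h = 7**4 = 2401)
t(w) = 3/(-1 + 4*w**2) (t(w) = 3/(-8 + ((w**2 + w*w) + ((w**2 + w*w) + 7))) = 3/(-8 + ((w**2 + w**2) + ((w**2 + w**2) + 7))) = 3/(-8 + (2*w**2 + (2*w**2 + 7))) = 3/(-8 + (2*w**2 + (7 + 2*w**2))) = 3/(-8 + (7 + 4*w**2)) = 3/(-1 + 4*w**2))
(-114 + (39 - t(-8)))*h = (-114 + (39 - 3/(-1 + 4*(-8)**2)))*2401 = (-114 + (39 - 3/(-1 + 4*64)))*2401 = (-114 + (39 - 3/(-1 + 256)))*2401 = (-114 + (39 - 3/255))*2401 = (-114 + (39 - 1*1/85))*2401 = (-114 + (39 - 1/85))*2401 = (-114 + 3314/85)*2401 = -6376/85*2401 = -15308776/85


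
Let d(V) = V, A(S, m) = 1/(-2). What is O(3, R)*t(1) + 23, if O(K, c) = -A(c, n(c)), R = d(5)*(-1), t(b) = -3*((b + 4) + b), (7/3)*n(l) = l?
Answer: 14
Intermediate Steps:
n(l) = 3*l/7
A(S, m) = -½
t(b) = -12 - 6*b (t(b) = -3*((4 + b) + b) = -3*(4 + 2*b) = -12 - 6*b)
R = -5 (R = 5*(-1) = -5)
O(K, c) = ½ (O(K, c) = -1*(-½) = ½)
O(3, R)*t(1) + 23 = (-12 - 6*1)/2 + 23 = (-12 - 6)/2 + 23 = (½)*(-18) + 23 = -9 + 23 = 14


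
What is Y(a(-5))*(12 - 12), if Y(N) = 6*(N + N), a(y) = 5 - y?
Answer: 0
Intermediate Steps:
Y(N) = 12*N (Y(N) = 6*(2*N) = 12*N)
Y(a(-5))*(12 - 12) = (12*(5 - 1*(-5)))*(12 - 12) = (12*(5 + 5))*0 = (12*10)*0 = 120*0 = 0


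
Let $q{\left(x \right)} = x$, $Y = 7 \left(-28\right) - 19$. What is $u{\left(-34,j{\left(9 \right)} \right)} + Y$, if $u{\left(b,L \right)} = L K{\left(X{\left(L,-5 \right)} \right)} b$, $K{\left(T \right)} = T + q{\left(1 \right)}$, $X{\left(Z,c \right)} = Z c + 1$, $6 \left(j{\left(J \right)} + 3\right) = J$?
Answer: $\frac{539}{2} \approx 269.5$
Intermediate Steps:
$j{\left(J \right)} = -3 + \frac{J}{6}$
$Y = -215$ ($Y = -196 - 19 = -215$)
$X{\left(Z,c \right)} = 1 + Z c$
$K{\left(T \right)} = 1 + T$ ($K{\left(T \right)} = T + 1 = 1 + T$)
$u{\left(b,L \right)} = L b \left(2 - 5 L\right)$ ($u{\left(b,L \right)} = L \left(1 + \left(1 + L \left(-5\right)\right)\right) b = L \left(1 - \left(-1 + 5 L\right)\right) b = L \left(2 - 5 L\right) b = L b \left(2 - 5 L\right)$)
$u{\left(-34,j{\left(9 \right)} \right)} + Y = \left(-3 + \frac{1}{6} \cdot 9\right) \left(-34\right) \left(2 - 5 \left(-3 + \frac{1}{6} \cdot 9\right)\right) - 215 = \left(-3 + \frac{3}{2}\right) \left(-34\right) \left(2 - 5 \left(-3 + \frac{3}{2}\right)\right) - 215 = \left(- \frac{3}{2}\right) \left(-34\right) \left(2 - - \frac{15}{2}\right) - 215 = \left(- \frac{3}{2}\right) \left(-34\right) \left(2 + \frac{15}{2}\right) - 215 = \left(- \frac{3}{2}\right) \left(-34\right) \frac{19}{2} - 215 = \frac{969}{2} - 215 = \frac{539}{2}$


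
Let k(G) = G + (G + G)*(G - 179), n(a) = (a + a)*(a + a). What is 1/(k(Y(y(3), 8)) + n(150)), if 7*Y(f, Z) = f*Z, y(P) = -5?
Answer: 49/4513160 ≈ 1.0857e-5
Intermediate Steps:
n(a) = 4*a**2 (n(a) = (2*a)*(2*a) = 4*a**2)
Y(f, Z) = Z*f/7 (Y(f, Z) = (f*Z)/7 = (Z*f)/7 = Z*f/7)
k(G) = G + 2*G*(-179 + G) (k(G) = G + (2*G)*(-179 + G) = G + 2*G*(-179 + G))
1/(k(Y(y(3), 8)) + n(150)) = 1/(((1/7)*8*(-5))*(-357 + 2*((1/7)*8*(-5))) + 4*150**2) = 1/(-40*(-357 + 2*(-40/7))/7 + 4*22500) = 1/(-40*(-357 - 80/7)/7 + 90000) = 1/(-40/7*(-2579/7) + 90000) = 1/(103160/49 + 90000) = 1/(4513160/49) = 49/4513160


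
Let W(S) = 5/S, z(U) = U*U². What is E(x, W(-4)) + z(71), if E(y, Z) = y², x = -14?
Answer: 358107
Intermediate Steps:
z(U) = U³
E(x, W(-4)) + z(71) = (-14)² + 71³ = 196 + 357911 = 358107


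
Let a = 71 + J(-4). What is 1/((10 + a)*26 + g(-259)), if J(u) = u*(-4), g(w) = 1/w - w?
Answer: 259/720278 ≈ 0.00035958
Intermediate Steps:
J(u) = -4*u
a = 87 (a = 71 - 4*(-4) = 71 + 16 = 87)
1/((10 + a)*26 + g(-259)) = 1/((10 + 87)*26 + (1/(-259) - 1*(-259))) = 1/(97*26 + (-1/259 + 259)) = 1/(2522 + 67080/259) = 1/(720278/259) = 259/720278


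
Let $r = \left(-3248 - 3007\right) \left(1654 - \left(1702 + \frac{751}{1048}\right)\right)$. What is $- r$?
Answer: $- \frac{319349025}{1048} \approx -3.0472 \cdot 10^{5}$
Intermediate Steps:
$r = \frac{319349025}{1048}$ ($r = - 6255 \left(1654 - \frac{1784447}{1048}\right) = \left(-6255\right) \left(- \frac{51055}{1048}\right) = \frac{319349025}{1048} \approx 3.0472 \cdot 10^{5}$)
$- r = \left(-1\right) \frac{319349025}{1048} = - \frac{319349025}{1048}$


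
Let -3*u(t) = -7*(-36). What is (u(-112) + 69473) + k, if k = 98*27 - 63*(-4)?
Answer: 72287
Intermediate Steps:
u(t) = -84 (u(t) = -(-7)*(-36)/3 = -⅓*252 = -84)
k = 2898 (k = 2646 + 252 = 2898)
(u(-112) + 69473) + k = (-84 + 69473) + 2898 = 69389 + 2898 = 72287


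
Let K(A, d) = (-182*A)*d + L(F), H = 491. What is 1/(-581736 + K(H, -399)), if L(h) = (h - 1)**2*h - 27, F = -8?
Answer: 1/35073027 ≈ 2.8512e-8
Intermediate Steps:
L(h) = -27 + h*(-1 + h)**2 (L(h) = (-1 + h)**2*h - 27 = h*(-1 + h)**2 - 27 = -27 + h*(-1 + h)**2)
K(A, d) = -675 - 182*A*d (K(A, d) = (-182*A)*d + (-27 - 8*(-1 - 8)**2) = -182*A*d + (-27 - 8*(-9)**2) = -182*A*d + (-27 - 8*81) = -182*A*d + (-27 - 648) = -182*A*d - 675 = -675 - 182*A*d)
1/(-581736 + K(H, -399)) = 1/(-581736 + (-675 - 182*491*(-399))) = 1/(-581736 + (-675 + 35655438)) = 1/(-581736 + 35654763) = 1/35073027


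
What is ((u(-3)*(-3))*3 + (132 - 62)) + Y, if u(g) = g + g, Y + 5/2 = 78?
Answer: 399/2 ≈ 199.50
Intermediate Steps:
Y = 151/2 (Y = -5/2 + 78 = 151/2 ≈ 75.500)
u(g) = 2*g
((u(-3)*(-3))*3 + (132 - 62)) + Y = (((2*(-3))*(-3))*3 + (132 - 62)) + 151/2 = (-6*(-3)*3 + 70) + 151/2 = (18*3 + 70) + 151/2 = (54 + 70) + 151/2 = 124 + 151/2 = 399/2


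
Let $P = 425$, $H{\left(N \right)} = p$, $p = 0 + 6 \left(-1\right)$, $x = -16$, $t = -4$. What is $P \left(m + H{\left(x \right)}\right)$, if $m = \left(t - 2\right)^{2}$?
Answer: $12750$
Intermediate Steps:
$p = -6$ ($p = 0 - 6 = -6$)
$H{\left(N \right)} = -6$
$m = 36$ ($m = \left(-4 - 2\right)^{2} = \left(-6\right)^{2} = 36$)
$P \left(m + H{\left(x \right)}\right) = 425 \left(36 - 6\right) = 425 \cdot 30 = 12750$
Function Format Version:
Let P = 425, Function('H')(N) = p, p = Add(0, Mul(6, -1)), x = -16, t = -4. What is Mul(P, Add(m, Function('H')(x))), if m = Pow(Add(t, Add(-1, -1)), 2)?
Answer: 12750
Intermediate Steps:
p = -6 (p = Add(0, -6) = -6)
Function('H')(N) = -6
m = 36 (m = Pow(Add(-4, Add(-1, -1)), 2) = Pow(Add(-4, -2), 2) = Pow(-6, 2) = 36)
Mul(P, Add(m, Function('H')(x))) = Mul(425, Add(36, -6)) = Mul(425, 30) = 12750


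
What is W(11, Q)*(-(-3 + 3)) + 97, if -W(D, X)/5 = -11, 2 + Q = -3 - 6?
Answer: 97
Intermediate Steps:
Q = -11 (Q = -2 + (-3 - 6) = -2 - 9 = -11)
W(D, X) = 55 (W(D, X) = -5*(-11) = 55)
W(11, Q)*(-(-3 + 3)) + 97 = 55*(-(-3 + 3)) + 97 = 55*(-1*0) + 97 = 55*0 + 97 = 0 + 97 = 97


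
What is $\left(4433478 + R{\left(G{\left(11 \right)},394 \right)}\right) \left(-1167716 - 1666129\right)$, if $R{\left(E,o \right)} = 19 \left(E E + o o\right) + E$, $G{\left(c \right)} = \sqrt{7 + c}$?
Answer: $-20923139123880 - 8501535 \sqrt{2} \approx -2.0923 \cdot 10^{13}$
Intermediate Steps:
$R{\left(E,o \right)} = E + 19 E^{2} + 19 o^{2}$ ($R{\left(E,o \right)} = 19 \left(E^{2} + o^{2}\right) + E = \left(19 E^{2} + 19 o^{2}\right) + E = E + 19 E^{2} + 19 o^{2}$)
$\left(4433478 + R{\left(G{\left(11 \right)},394 \right)}\right) \left(-1167716 - 1666129\right) = \left(4433478 + \left(\sqrt{7 + 11} + 19 \left(\sqrt{7 + 11}\right)^{2} + 19 \cdot 394^{2}\right)\right) \left(-1167716 - 1666129\right) = \left(4433478 + \left(\sqrt{18} + 19 \left(\sqrt{18}\right)^{2} + 19 \cdot 155236\right)\right) \left(-2833845\right) = \left(4433478 + \left(3 \sqrt{2} + 19 \left(3 \sqrt{2}\right)^{2} + 2949484\right)\right) \left(-2833845\right) = \left(4433478 + \left(3 \sqrt{2} + 19 \cdot 18 + 2949484\right)\right) \left(-2833845\right) = \left(4433478 + \left(3 \sqrt{2} + 342 + 2949484\right)\right) \left(-2833845\right) = \left(4433478 + \left(2949826 + 3 \sqrt{2}\right)\right) \left(-2833845\right) = \left(7383304 + 3 \sqrt{2}\right) \left(-2833845\right) = -20923139123880 - 8501535 \sqrt{2}$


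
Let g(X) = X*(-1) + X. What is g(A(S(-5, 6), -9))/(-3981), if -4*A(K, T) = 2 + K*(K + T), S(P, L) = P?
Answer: 0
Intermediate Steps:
A(K, T) = -1/2 - K*(K + T)/4 (A(K, T) = -(2 + K*(K + T))/4 = -1/2 - K*(K + T)/4)
g(X) = 0 (g(X) = -X + X = 0)
g(A(S(-5, 6), -9))/(-3981) = 0/(-3981) = 0*(-1/3981) = 0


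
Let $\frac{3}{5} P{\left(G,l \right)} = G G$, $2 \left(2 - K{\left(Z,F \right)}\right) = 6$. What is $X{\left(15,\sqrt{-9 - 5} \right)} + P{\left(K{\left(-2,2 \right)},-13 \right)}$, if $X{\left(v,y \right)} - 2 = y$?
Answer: $\frac{11}{3} + i \sqrt{14} \approx 3.6667 + 3.7417 i$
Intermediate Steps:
$K{\left(Z,F \right)} = -1$ ($K{\left(Z,F \right)} = 2 - 3 = -1$)
$X{\left(v,y \right)} = 2 + y$
$P{\left(G,l \right)} = \frac{5 G^{2}}{3}$ ($P{\left(G,l \right)} = \frac{5 G G}{3} = \frac{5 G^{2}}{3}$)
$X{\left(15,\sqrt{-9 - 5} \right)} + P{\left(K{\left(-2,2 \right)},-13 \right)} = \left(2 + \sqrt{-9 - 5}\right) + \frac{5 \left(-1\right)^{2}}{3} = \left(2 + \sqrt{-14}\right) + \frac{5}{3} \cdot 1 = \left(2 + i \sqrt{14}\right) + \frac{5}{3} = \frac{11}{3} + i \sqrt{14}$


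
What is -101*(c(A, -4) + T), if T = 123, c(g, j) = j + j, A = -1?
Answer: -11615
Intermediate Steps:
c(g, j) = 2*j
-101*(c(A, -4) + T) = -101*(2*(-4) + 123) = -101*(-8 + 123) = -101*115 = -11615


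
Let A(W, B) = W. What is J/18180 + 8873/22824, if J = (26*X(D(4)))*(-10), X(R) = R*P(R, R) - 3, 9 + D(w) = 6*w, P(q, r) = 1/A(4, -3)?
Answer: 871447/2305224 ≈ 0.37803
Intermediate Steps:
P(q, r) = 1/4
D(w) = -9 + 6*w
X(R) = -3 + R/4 (X(R) = R*(1/4) - 3 = R/4 - 3 = -3 + R/4)
J = -195 (J = (26*(-3 + (-9 + 6*4)/4))*(-10) = (26*(-3 + (-9 + 24)/4))*(-10) = (26*(-3 + (1/4)*15))*(-10) = (26*(-3 + 15/4))*(-10) = (26*(3/4))*(-10) = (39/2)*(-10) = -195)
J/18180 + 8873/22824 = -195/18180 + 8873/22824 = -195*1/18180 + 8873*(1/22824) = -13/1212 + 8873/22824 = 871447/2305224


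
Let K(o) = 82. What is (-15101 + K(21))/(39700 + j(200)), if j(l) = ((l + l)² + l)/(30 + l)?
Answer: -345437/929120 ≈ -0.37179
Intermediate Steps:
j(l) = (l + 4*l²)/(30 + l) (j(l) = ((2*l)² + l)/(30 + l) = (4*l² + l)/(30 + l) = (l + 4*l²)/(30 + l))
(-15101 + K(21))/(39700 + j(200)) = (-15101 + 82)/(39700 + 200*(1 + 4*200)/(30 + 200)) = -15019/(39700 + 200*(1 + 800)/230) = -15019/(39700 + 200*(1/230)*801) = -15019/(39700 + 16020/23) = -15019/929120/23 = -15019*23/929120 = -345437/929120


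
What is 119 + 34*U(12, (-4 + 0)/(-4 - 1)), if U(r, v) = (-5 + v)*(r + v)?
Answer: -42721/25 ≈ -1708.8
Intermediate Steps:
119 + 34*U(12, (-4 + 0)/(-4 - 1)) = 119 + 34*(((-4 + 0)/(-4 - 1))² - 5*12 - 5*(-4 + 0)/(-4 - 1) + 12*((-4 + 0)/(-4 - 1))) = 119 + 34*((-4/(-5))² - 60 - (-20)/(-5) + 12*(-4/(-5))) = 119 + 34*((-4*(-⅕))² - 60 - (-20)*(-1)/5 + 12*(-4*(-⅕))) = 119 + 34*((⅘)² - 60 - 5*⅘ + 12*(⅘)) = 119 + 34*(16/25 - 60 - 4 + 48/5) = 119 + 34*(-1344/25) = 119 - 45696/25 = -42721/25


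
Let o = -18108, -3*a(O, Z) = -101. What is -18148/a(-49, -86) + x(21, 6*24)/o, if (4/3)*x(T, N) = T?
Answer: -438166019/812848 ≈ -539.05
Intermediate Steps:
x(T, N) = 3*T/4
a(O, Z) = 101/3 (a(O, Z) = -1/3*(-101) = 101/3)
-18148/a(-49, -86) + x(21, 6*24)/o = -18148/101/3 + ((3/4)*21)/(-18108) = -18148*3/101 + (63/4)*(-1/18108) = -54444/101 - 7/8048 = -438166019/812848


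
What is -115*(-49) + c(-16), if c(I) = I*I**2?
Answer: 1539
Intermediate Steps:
c(I) = I**3
-115*(-49) + c(-16) = -115*(-49) + (-16)**3 = 5635 - 4096 = 1539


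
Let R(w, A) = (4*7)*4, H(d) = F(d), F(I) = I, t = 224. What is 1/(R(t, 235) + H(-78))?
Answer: 1/34 ≈ 0.029412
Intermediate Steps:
H(d) = d
R(w, A) = 112 (R(w, A) = 28*4 = 112)
1/(R(t, 235) + H(-78)) = 1/(112 - 78) = 1/34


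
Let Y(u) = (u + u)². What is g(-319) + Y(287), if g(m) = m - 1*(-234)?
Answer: 329391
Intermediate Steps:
g(m) = 234 + m (g(m) = m + 234 = 234 + m)
Y(u) = 4*u² (Y(u) = (2*u)² = 4*u²)
g(-319) + Y(287) = (234 - 319) + 4*287² = -85 + 4*82369 = -85 + 329476 = 329391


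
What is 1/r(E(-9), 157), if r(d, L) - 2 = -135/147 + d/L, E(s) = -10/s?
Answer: 69237/75379 ≈ 0.91852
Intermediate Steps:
r(d, L) = 53/49 + d/L (r(d, L) = 2 + (-135/147 + d/L) = 2 + (-135*1/147 + d/L) = 2 + (-45/49 + d/L) = 53/49 + d/L)
1/r(E(-9), 157) = 1/(53/49 - 10/(-9)/157) = 1/(53/49 - 10*(-1/9)*(1/157)) = 1/(53/49 + (10/9)*(1/157)) = 1/(53/49 + 10/1413) = 1/(75379/69237) = 69237/75379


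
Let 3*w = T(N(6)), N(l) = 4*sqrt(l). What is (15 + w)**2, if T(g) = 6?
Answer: 289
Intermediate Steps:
w = 2 (w = (1/3)*6 = 2)
(15 + w)**2 = (15 + 2)**2 = 17**2 = 289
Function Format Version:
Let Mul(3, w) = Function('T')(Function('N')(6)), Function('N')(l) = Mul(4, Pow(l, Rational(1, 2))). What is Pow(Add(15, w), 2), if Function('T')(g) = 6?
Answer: 289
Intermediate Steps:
w = 2 (w = Mul(Rational(1, 3), 6) = 2)
Pow(Add(15, w), 2) = Pow(Add(15, 2), 2) = Pow(17, 2) = 289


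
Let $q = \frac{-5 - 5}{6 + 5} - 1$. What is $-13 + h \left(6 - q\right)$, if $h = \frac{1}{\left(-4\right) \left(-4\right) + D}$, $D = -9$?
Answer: $- \frac{914}{77} \approx -11.87$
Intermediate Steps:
$q = - \frac{21}{11}$ ($q = - \frac{10}{11} - 1 = - \frac{21}{11} \approx -1.9091$)
$h = \frac{1}{7}$ ($h = \frac{1}{\left(-4\right) \left(-4\right) - 9} = \frac{1}{16 - 9} = \frac{1}{7} \approx 0.14286$)
$-13 + h \left(6 - q\right) = -13 + \frac{6 - - \frac{21}{11}}{7} = -13 + \frac{6 + \frac{21}{11}}{7} = -13 + \frac{1}{7} \cdot \frac{87}{11} = -13 + \frac{87}{77} = - \frac{914}{77}$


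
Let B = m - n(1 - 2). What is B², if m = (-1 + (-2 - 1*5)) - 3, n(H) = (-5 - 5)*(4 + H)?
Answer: 361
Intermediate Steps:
n(H) = -40 - 10*H (n(H) = -10*(4 + H) = -40 - 10*H)
m = -11 (m = (-1 + (-2 - 5)) - 3 = (-1 - 7) - 3 = -8 - 3 = -11)
B = 19 (B = -11 - (-40 - 10*(1 - 2)) = -11 - (-40 - 10*(-1)) = -11 - (-40 + 10) = -11 - 1*(-30) = -11 + 30 = 19)
B² = 19² = 361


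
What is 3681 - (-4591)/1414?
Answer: 5209525/1414 ≈ 3684.2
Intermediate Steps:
3681 - (-4591)/1414 = 3681 - 1*(-4591/1414) = 3681 + 4591/1414 = 5209525/1414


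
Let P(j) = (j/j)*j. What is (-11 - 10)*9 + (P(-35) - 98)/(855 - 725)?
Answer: -24703/130 ≈ -190.02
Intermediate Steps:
P(j) = j (P(j) = 1*j = j)
(-11 - 10)*9 + (P(-35) - 98)/(855 - 725) = (-11 - 10)*9 + (-35 - 98)/(855 - 725) = -21*9 - 133/130 = -189 - 133*1/130 = -189 - 133/130 = -24703/130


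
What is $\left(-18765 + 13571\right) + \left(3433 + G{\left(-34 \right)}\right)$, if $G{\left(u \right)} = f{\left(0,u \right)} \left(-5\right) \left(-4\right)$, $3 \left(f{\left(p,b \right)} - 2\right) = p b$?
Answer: $-1721$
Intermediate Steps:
$f{\left(p,b \right)} = 2 + \frac{b p}{3}$ ($f{\left(p,b \right)} = 2 + \frac{p b}{3} = 2 + \frac{b p}{3}$)
$G{\left(u \right)} = 40$ ($G{\left(u \right)} = \left(2 + \frac{1}{3} u 0\right) \left(-5\right) \left(-4\right) = \left(2 + 0\right) \left(-5\right) \left(-4\right) = 2 \left(-5\right) \left(-4\right) = \left(-10\right) \left(-4\right) = 40$)
$\left(-18765 + 13571\right) + \left(3433 + G{\left(-34 \right)}\right) = \left(-18765 + 13571\right) + \left(3433 + 40\right) = -5194 + 3473 = -1721$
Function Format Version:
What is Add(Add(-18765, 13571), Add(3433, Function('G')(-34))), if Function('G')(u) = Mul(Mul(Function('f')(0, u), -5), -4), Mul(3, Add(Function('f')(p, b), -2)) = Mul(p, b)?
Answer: -1721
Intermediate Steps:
Function('f')(p, b) = Add(2, Mul(Rational(1, 3), b, p)) (Function('f')(p, b) = Add(2, Mul(Rational(1, 3), Mul(p, b))) = Add(2, Mul(Rational(1, 3), Mul(b, p))) = Add(2, Mul(Rational(1, 3), b, p)))
Function('G')(u) = 40 (Function('G')(u) = Mul(Mul(Add(2, Mul(Rational(1, 3), u, 0)), -5), -4) = Mul(Mul(Add(2, 0), -5), -4) = Mul(Mul(2, -5), -4) = Mul(-10, -4) = 40)
Add(Add(-18765, 13571), Add(3433, Function('G')(-34))) = Add(Add(-18765, 13571), Add(3433, 40)) = Add(-5194, 3473) = -1721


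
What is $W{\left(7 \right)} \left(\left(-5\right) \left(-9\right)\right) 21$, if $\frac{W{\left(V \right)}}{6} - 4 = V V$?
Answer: $300510$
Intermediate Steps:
$W{\left(V \right)} = 24 + 6 V^{2}$ ($W{\left(V \right)} = 24 + 6 V V = 24 + 6 V^{2}$)
$W{\left(7 \right)} \left(\left(-5\right) \left(-9\right)\right) 21 = \left(24 + 6 \cdot 7^{2}\right) \left(\left(-5\right) \left(-9\right)\right) 21 = \left(24 + 6 \cdot 49\right) 45 \cdot 21 = \left(24 + 294\right) 45 \cdot 21 = 318 \cdot 45 \cdot 21 = 14310 \cdot 21 = 300510$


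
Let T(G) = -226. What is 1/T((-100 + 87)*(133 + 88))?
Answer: -1/226 ≈ -0.0044248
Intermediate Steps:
1/T((-100 + 87)*(133 + 88)) = 1/(-226) = -1/226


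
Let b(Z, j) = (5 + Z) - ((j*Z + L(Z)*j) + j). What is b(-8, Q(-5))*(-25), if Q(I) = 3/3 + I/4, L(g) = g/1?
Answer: 675/4 ≈ 168.75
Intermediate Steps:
L(g) = g (L(g) = g*1 = g)
Q(I) = 1 + I/4 (Q(I) = 3*(1/3) + I*(1/4) = 1 + I/4)
b(Z, j) = 5 + Z - j - 2*Z*j (b(Z, j) = (5 + Z) - ((j*Z + Z*j) + j) = (5 + Z) - ((Z*j + Z*j) + j) = (5 + Z) - (2*Z*j + j) = (5 + Z) - (j + 2*Z*j) = (5 + Z) + (-j - 2*Z*j) = 5 + Z - j - 2*Z*j)
b(-8, Q(-5))*(-25) = (5 - 8 - (1 + (1/4)*(-5)) - 2*(-8)*(1 + (1/4)*(-5)))*(-25) = (5 - 8 - (1 - 5/4) - 2*(-8)*(1 - 5/4))*(-25) = (5 - 8 - 1*(-1/4) - 2*(-8)*(-1/4))*(-25) = (5 - 8 + 1/4 - 4)*(-25) = -27/4*(-25) = 675/4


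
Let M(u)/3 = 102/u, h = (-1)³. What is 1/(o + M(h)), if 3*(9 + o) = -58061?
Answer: -3/59006 ≈ -5.0842e-5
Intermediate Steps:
h = -1
o = -58088/3 (o = -9 + (⅓)*(-58061) = -9 - 58061/3 = -58088/3 ≈ -19363.)
M(u) = 306/u (M(u) = 3*(102/u) = 306/u)
1/(o + M(h)) = 1/(-58088/3 + 306/(-1)) = 1/(-58088/3 + 306*(-1)) = 1/(-58088/3 - 306) = 1/(-59006/3) = -3/59006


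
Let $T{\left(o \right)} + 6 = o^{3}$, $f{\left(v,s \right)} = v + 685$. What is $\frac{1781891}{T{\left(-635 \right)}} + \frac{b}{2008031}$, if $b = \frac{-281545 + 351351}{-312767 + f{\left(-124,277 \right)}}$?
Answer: $- \frac{15096213230968338}{2169207636203820109} \approx -0.0069593$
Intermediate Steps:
$f{\left(v,s \right)} = 685 + v$
$T{\left(o \right)} = -6 + o^{3}$
$b = - \frac{34903}{156103}$ ($b = \frac{-281545 + 351351}{-312767 + \left(685 - 124\right)} = \frac{69806}{-312767 + 561} = \frac{69806}{-312206} = 69806 \left(- \frac{1}{312206}\right) = - \frac{34903}{156103} \approx -0.22359$)
$\frac{1781891}{T{\left(-635 \right)}} + \frac{b}{2008031} = \frac{1781891}{-6 + \left(-635\right)^{3}} - \frac{34903}{156103 \cdot 2008031} = \frac{1781891}{-6 - 256047875} - \frac{34903}{313459663193} = \frac{1781891}{-256047881} - \frac{34903}{313459663193} = 1781891 \left(- \frac{1}{256047881}\right) - \frac{34903}{313459663193} = - \frac{1781891}{256047881} - \frac{34903}{313459663193} = - \frac{15096213230968338}{2169207636203820109}$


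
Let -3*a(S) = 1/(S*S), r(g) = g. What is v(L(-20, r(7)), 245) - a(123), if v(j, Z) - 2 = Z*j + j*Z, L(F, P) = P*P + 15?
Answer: 1423427095/45387 ≈ 31362.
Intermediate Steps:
L(F, P) = 15 + P² (L(F, P) = P² + 15 = 15 + P²)
v(j, Z) = 2 + 2*Z*j (v(j, Z) = 2 + (Z*j + j*Z) = 2 + (Z*j + Z*j) = 2 + 2*Z*j)
a(S) = -1/(3*S²)
v(L(-20, r(7)), 245) - a(123) = (2 + 2*245*(15 + 7²)) - (-1)/(3*123²) = (2 + 2*245*(15 + 49)) - (-1)/(3*15129) = (2 + 2*245*64) - 1*(-1/45387) = (2 + 31360) + 1/45387 = 31362 + 1/45387 = 1423427095/45387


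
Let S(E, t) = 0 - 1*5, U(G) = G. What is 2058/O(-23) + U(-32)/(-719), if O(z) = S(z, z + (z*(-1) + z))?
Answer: -1479542/3595 ≈ -411.56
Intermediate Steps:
S(E, t) = -5 (S(E, t) = 0 - 5 = -5)
O(z) = -5
2058/O(-23) + U(-32)/(-719) = 2058/(-5) - 32/(-719) = 2058*(-⅕) - 32*(-1/719) = -2058/5 + 32/719 = -1479542/3595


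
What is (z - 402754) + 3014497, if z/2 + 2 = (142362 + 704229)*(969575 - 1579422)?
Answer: -1032579351415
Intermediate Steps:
z = -1032581963158 (z = -4 + 2*((142362 + 704229)*(969575 - 1579422)) = -4 + 2*(846591*(-609847)) = -4 + 2*(-516290981577) = -4 - 1032581963154 = -1032581963158)
(z - 402754) + 3014497 = (-1032581963158 - 402754) + 3014497 = -1032582365912 + 3014497 = -1032579351415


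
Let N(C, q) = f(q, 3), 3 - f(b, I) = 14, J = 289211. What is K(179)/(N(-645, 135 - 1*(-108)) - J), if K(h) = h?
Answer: -179/289222 ≈ -0.00061890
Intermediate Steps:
f(b, I) = -11 (f(b, I) = 3 - 1*14 = 3 - 14 = -11)
N(C, q) = -11
K(179)/(N(-645, 135 - 1*(-108)) - J) = 179/(-11 - 1*289211) = 179/(-11 - 289211) = 179/(-289222) = 179*(-1/289222) = -179/289222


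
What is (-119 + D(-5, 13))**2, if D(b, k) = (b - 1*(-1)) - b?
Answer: 13924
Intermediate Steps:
D(b, k) = 1 (D(b, k) = (b + 1) - b = (1 + b) - b = 1)
(-119 + D(-5, 13))**2 = (-119 + 1)**2 = (-118)**2 = 13924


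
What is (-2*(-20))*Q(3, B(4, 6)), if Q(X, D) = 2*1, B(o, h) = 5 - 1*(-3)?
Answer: 80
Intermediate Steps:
B(o, h) = 8 (B(o, h) = 5 + 3 = 8)
Q(X, D) = 2
(-2*(-20))*Q(3, B(4, 6)) = -2*(-20)*2 = 40*2 = 80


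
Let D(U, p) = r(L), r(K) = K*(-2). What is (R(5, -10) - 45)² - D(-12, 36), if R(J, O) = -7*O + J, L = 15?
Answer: 930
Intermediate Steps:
R(J, O) = J - 7*O
r(K) = -2*K
D(U, p) = -30 (D(U, p) = -2*15 = -30)
(R(5, -10) - 45)² - D(-12, 36) = ((5 - 7*(-10)) - 45)² - 1*(-30) = ((5 + 70) - 45)² + 30 = (75 - 45)² + 30 = 30² + 30 = 900 + 30 = 930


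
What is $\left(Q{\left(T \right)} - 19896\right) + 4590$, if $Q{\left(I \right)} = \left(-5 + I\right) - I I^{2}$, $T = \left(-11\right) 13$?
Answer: $-432797942$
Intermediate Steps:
$T = -143$
$Q{\left(I \right)} = - I^{3} \left(-5 + I\right)$ ($Q{\left(I \right)} = \left(-5 + I\right) \left(- I^{3}\right) = - I^{3} \left(-5 + I\right)$)
$\left(Q{\left(T \right)} - 19896\right) + 4590 = \left(\left(-143\right)^{3} \left(5 - -143\right) - 19896\right) + 4590 = \left(- 2924207 \left(5 + 143\right) - 19896\right) + 4590 = \left(\left(-2924207\right) 148 - 19896\right) + 4590 = \left(-432782636 - 19896\right) + 4590 = -432802532 + 4590 = -432797942$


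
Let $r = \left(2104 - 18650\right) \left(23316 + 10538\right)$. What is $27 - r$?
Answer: $560148311$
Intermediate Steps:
$r = -560148284$ ($r = \left(-16546\right) 33854 = -560148284$)
$27 - r = 27 - -560148284 = 27 + 560148284 = 560148311$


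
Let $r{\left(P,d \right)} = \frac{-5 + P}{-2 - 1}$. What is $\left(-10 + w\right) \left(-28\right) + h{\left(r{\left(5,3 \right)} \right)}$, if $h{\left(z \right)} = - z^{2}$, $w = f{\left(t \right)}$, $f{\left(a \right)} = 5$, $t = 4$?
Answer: $140$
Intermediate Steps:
$w = 5$
$r{\left(P,d \right)} = \frac{5}{3} - \frac{P}{3}$ ($r{\left(P,d \right)} = \frac{-5 + P}{-3} = \left(-5 + P\right) \left(- \frac{1}{3}\right) = \frac{5}{3} - \frac{P}{3}$)
$\left(-10 + w\right) \left(-28\right) + h{\left(r{\left(5,3 \right)} \right)} = \left(-10 + 5\right) \left(-28\right) - \left(\frac{5}{3} - \frac{5}{3}\right)^{2} = \left(-5\right) \left(-28\right) - \left(\frac{5}{3} - \frac{5}{3}\right)^{2} = 140 - 0^{2} = 140 - 0 = 140 + 0 = 140$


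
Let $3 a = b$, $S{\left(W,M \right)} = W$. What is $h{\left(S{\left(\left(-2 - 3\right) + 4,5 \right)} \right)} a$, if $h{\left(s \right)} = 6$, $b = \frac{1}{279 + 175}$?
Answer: $\frac{1}{227} \approx 0.0044053$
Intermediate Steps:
$b = \frac{1}{454} \approx 0.0022026$
$a = \frac{1}{1362}$ ($a = \frac{1}{3} \cdot \frac{1}{454} = \frac{1}{1362} \approx 0.00073421$)
$h{\left(S{\left(\left(-2 - 3\right) + 4,5 \right)} \right)} a = 6 \cdot \frac{1}{1362} = \frac{1}{227}$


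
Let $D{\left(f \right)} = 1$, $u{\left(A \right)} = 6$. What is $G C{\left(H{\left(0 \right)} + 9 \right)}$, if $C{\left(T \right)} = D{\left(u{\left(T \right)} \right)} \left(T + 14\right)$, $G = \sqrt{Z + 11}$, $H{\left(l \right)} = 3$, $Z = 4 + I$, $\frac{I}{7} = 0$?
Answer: $26 \sqrt{15} \approx 100.7$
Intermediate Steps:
$I = 0$ ($I = 7 \cdot 0 = 0$)
$Z = 4$ ($Z = 4 + 0 = 4$)
$G = \sqrt{15}$ ($G = \sqrt{4 + 11} = \sqrt{15} \approx 3.873$)
$C{\left(T \right)} = 14 + T$ ($C{\left(T \right)} = 1 \left(T + 14\right) = 1 \left(14 + T\right) = 14 + T$)
$G C{\left(H{\left(0 \right)} + 9 \right)} = \sqrt{15} \left(14 + \left(3 + 9\right)\right) = \sqrt{15} \left(14 + 12\right) = \sqrt{15} \cdot 26 = 26 \sqrt{15}$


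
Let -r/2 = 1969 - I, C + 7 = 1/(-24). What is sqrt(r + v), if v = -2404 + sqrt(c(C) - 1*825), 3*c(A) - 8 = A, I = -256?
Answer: sqrt(-246744 + 3*I*sqrt(118754))/6 ≈ 0.17344 + 82.789*I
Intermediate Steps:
C = -169/24 (C = -7 + 1/(-24) = -7 - 1/24 = -169/24 ≈ -7.0417)
c(A) = 8/3 + A/3
r = -4450 (r = -2*(1969 - 1*(-256)) = -2*(1969 + 256) = -2*2225 = -4450)
v = -2404 + I*sqrt(118754)/12 (v = -2404 + sqrt((8/3 + (1/3)*(-169/24)) - 1*825) = -2404 + sqrt((8/3 - 169/72) - 825) = -2404 + sqrt(23/72 - 825) = -2404 + sqrt(-59377/72) = -2404 + I*sqrt(118754)/12 ≈ -2404.0 + 28.717*I)
sqrt(r + v) = sqrt(-4450 + (-2404 + I*sqrt(118754)/12)) = sqrt(-6854 + I*sqrt(118754)/12)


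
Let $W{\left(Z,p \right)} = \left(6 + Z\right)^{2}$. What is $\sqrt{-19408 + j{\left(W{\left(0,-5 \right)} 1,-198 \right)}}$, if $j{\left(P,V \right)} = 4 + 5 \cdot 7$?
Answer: $i \sqrt{19369} \approx 139.17 i$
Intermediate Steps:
$j{\left(P,V \right)} = 39$ ($j{\left(P,V \right)} = 4 + 35 = 39$)
$\sqrt{-19408 + j{\left(W{\left(0,-5 \right)} 1,-198 \right)}} = \sqrt{-19408 + 39} = \sqrt{-19369} = i \sqrt{19369}$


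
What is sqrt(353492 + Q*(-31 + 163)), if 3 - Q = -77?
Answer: 2*sqrt(91013) ≈ 603.37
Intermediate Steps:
Q = 80 (Q = 3 - 1*(-77) = 3 + 77 = 80)
sqrt(353492 + Q*(-31 + 163)) = sqrt(353492 + 80*(-31 + 163)) = sqrt(353492 + 80*132) = sqrt(353492 + 10560) = sqrt(364052) = 2*sqrt(91013)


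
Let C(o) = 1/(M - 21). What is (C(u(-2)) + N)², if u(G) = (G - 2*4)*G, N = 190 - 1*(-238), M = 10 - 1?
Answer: 26368225/144 ≈ 1.8311e+5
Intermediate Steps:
M = 9
N = 428 (N = 190 + 238 = 428)
u(G) = G*(-8 + G) (u(G) = (G - 8)*G = (-8 + G)*G = G*(-8 + G))
C(o) = -1/12 (C(o) = 1/(9 - 21) = 1/(-12) = -1/12)
(C(u(-2)) + N)² = (-1/12 + 428)² = (5135/12)² = 26368225/144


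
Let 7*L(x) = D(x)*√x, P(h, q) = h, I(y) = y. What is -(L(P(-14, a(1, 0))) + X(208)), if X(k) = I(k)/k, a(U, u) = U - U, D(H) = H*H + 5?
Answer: -1 - 201*I*√14/7 ≈ -1.0 - 107.44*I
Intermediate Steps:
D(H) = 5 + H² (D(H) = H² + 5 = 5 + H²)
a(U, u) = 0
L(x) = √x*(5 + x²)/7 (L(x) = ((5 + x²)*√x)/7 = (√x*(5 + x²))/7 = √x*(5 + x²)/7)
X(k) = 1 (X(k) = k/k = 1)
-(L(P(-14, a(1, 0))) + X(208)) = -(√(-14)*(5 + (-14)²)/7 + 1) = -((I*√14)*(5 + 196)/7 + 1) = -((⅐)*(I*√14)*201 + 1) = -(201*I*√14/7 + 1) = -(1 + 201*I*√14/7) = -1 - 201*I*√14/7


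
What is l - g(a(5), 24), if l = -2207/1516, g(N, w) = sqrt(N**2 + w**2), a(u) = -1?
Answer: -2207/1516 - sqrt(577) ≈ -25.477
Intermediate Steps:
l = -2207/1516 (l = -2207*1/1516 = -2207/1516 ≈ -1.4558)
l - g(a(5), 24) = -2207/1516 - sqrt((-1)**2 + 24**2) = -2207/1516 - sqrt(1 + 576) = -2207/1516 - sqrt(577)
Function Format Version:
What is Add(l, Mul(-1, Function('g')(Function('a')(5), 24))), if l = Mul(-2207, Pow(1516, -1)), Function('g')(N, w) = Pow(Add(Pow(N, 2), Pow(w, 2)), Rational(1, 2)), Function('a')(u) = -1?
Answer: Add(Rational(-2207, 1516), Mul(-1, Pow(577, Rational(1, 2)))) ≈ -25.477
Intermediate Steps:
l = Rational(-2207, 1516) (l = Mul(-2207, Rational(1, 1516)) = Rational(-2207, 1516) ≈ -1.4558)
Add(l, Mul(-1, Function('g')(Function('a')(5), 24))) = Add(Rational(-2207, 1516), Mul(-1, Pow(Add(Pow(-1, 2), Pow(24, 2)), Rational(1, 2)))) = Add(Rational(-2207, 1516), Mul(-1, Pow(Add(1, 576), Rational(1, 2)))) = Add(Rational(-2207, 1516), Mul(-1, Pow(577, Rational(1, 2))))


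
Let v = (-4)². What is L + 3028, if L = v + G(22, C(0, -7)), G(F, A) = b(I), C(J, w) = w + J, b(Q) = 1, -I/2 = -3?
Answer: 3045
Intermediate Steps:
I = 6 (I = -2*(-3) = 6)
C(J, w) = J + w
G(F, A) = 1
v = 16
L = 17 (L = 16 + 1 = 17)
L + 3028 = 17 + 3028 = 3045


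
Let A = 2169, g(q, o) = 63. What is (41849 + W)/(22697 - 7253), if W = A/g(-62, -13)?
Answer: 8144/3003 ≈ 2.7120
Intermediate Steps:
W = 241/7 (W = 2169/63 = 2169*(1/63) = 241/7 ≈ 34.429)
(41849 + W)/(22697 - 7253) = (41849 + 241/7)/(22697 - 7253) = (293184/7)/15444 = (293184/7)*(1/15444) = 8144/3003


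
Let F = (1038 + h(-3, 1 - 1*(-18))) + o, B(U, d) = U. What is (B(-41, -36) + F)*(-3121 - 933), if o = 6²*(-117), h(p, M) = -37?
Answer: 13183608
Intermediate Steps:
o = -4212 (o = 36*(-117) = -4212)
F = -3211 (F = (1038 - 37) - 4212 = 1001 - 4212 = -3211)
(B(-41, -36) + F)*(-3121 - 933) = (-41 - 3211)*(-3121 - 933) = -3252*(-4054) = 13183608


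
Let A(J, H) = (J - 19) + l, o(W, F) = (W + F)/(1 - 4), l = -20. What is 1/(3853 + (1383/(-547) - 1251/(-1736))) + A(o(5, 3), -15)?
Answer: -457129824349/10971184155 ≈ -41.666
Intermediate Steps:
o(W, F) = -F/3 - W/3 (o(W, F) = (F + W)/(-3) = (F + W)*(-⅓) = -F/3 - W/3)
A(J, H) = -39 + J (A(J, H) = (J - 19) - 20 = (-19 + J) - 20 = -39 + J)
1/(3853 + (1383/(-547) - 1251/(-1736))) + A(o(5, 3), -15) = 1/(3853 + (1383/(-547) - 1251/(-1736))) + (-39 + (-⅓*3 - ⅓*5)) = 1/(3853 + (1383*(-1/547) - 1251*(-1/1736))) + (-39 + (-1 - 5/3)) = 1/(3853 + (-1383/547 + 1251/1736)) + (-39 - 8/3) = 1/(3853 - 1716591/949592) - 125/3 = 1/(3657061385/949592) - 125/3 = 949592/3657061385 - 125/3 = -457129824349/10971184155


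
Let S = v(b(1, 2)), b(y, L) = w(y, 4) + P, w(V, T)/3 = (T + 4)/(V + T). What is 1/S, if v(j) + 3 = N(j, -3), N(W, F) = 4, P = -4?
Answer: 1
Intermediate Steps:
w(V, T) = 3*(4 + T)/(T + V) (w(V, T) = 3*((T + 4)/(V + T)) = 3*((4 + T)/(T + V)) = 3*(4 + T)/(T + V))
b(y, L) = -4 + 24/(4 + y) (b(y, L) = 3*(4 + 4)/(4 + y) - 4 = 3*8/(4 + y) - 4 = 24/(4 + y) - 4 = -4 + 24/(4 + y))
v(j) = 1 (v(j) = -3 + 4 = 1)
S = 1
1/S = 1/1 = 1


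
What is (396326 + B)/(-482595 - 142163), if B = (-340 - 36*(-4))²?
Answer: -217371/312379 ≈ -0.69586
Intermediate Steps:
B = 38416 (B = (-340 + 144)² = (-196)² = 38416)
(396326 + B)/(-482595 - 142163) = (396326 + 38416)/(-482595 - 142163) = 434742/(-624758) = 434742*(-1/624758) = -217371/312379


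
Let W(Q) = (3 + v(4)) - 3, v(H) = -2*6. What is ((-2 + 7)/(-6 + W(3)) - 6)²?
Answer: 12769/324 ≈ 39.411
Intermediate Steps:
v(H) = -12
W(Q) = -12 (W(Q) = (3 - 12) - 3 = -9 - 3 = -12)
((-2 + 7)/(-6 + W(3)) - 6)² = ((-2 + 7)/(-6 - 12) - 6)² = (5/(-18) - 6)² = (5*(-1/18) - 6)² = (-5/18 - 6)² = (-113/18)² = 12769/324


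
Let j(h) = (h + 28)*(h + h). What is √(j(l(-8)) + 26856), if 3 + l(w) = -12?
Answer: √26466 ≈ 162.68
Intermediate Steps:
l(w) = -15 (l(w) = -3 - 12 = -15)
j(h) = 2*h*(28 + h) (j(h) = (28 + h)*(2*h) = 2*h*(28 + h))
√(j(l(-8)) + 26856) = √(2*(-15)*(28 - 15) + 26856) = √(2*(-15)*13 + 26856) = √(-390 + 26856) = √26466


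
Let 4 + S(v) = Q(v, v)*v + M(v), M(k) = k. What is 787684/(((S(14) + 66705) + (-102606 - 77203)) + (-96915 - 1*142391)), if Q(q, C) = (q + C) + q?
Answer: -196921/87953 ≈ -2.2389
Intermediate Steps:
Q(q, C) = C + 2*q (Q(q, C) = (C + q) + q = C + 2*q)
S(v) = -4 + v + 3*v² (S(v) = -4 + ((v + 2*v)*v + v) = -4 + ((3*v)*v + v) = -4 + (3*v² + v) = -4 + (v + 3*v²) = -4 + v + 3*v²)
787684/(((S(14) + 66705) + (-102606 - 77203)) + (-96915 - 1*142391)) = 787684/((((-4 + 14 + 3*14²) + 66705) + (-102606 - 77203)) + (-96915 - 1*142391)) = 787684/((((-4 + 14 + 3*196) + 66705) - 179809) + (-96915 - 142391)) = 787684/((((-4 + 14 + 588) + 66705) - 179809) - 239306) = 787684/(((598 + 66705) - 179809) - 239306) = 787684/((67303 - 179809) - 239306) = 787684/(-112506 - 239306) = 787684/(-351812) = 787684*(-1/351812) = -196921/87953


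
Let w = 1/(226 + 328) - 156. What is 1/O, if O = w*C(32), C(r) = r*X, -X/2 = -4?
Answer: -277/11062144 ≈ -2.5040e-5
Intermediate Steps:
X = 8 (X = -2*(-4) = 8)
C(r) = 8*r (C(r) = r*8 = 8*r)
w = -86423/554 (w = 1/554 - 156 = -86423/554 ≈ -156.00)
O = -11062144/277 (O = -345692*32/277 = -86423/554*256 = -11062144/277 ≈ -39936.)
1/O = 1/(-11062144/277) = -277/11062144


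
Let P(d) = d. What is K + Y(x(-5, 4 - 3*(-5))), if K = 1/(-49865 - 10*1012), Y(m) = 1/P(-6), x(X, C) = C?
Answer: -19997/119970 ≈ -0.16668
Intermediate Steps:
Y(m) = -⅙ (Y(m) = 1/(-6) = -⅙)
K = -1/59985 (K = 1/(-49865 - 10120) = 1/(-59985) = -1/59985 ≈ -1.6671e-5)
K + Y(x(-5, 4 - 3*(-5))) = -1/59985 - ⅙ = -19997/119970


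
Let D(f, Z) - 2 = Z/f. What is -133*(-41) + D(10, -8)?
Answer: 27271/5 ≈ 5454.2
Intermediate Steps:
D(f, Z) = 2 + Z/f
-133*(-41) + D(10, -8) = -133*(-41) + (2 - 8/10) = 5453 + (2 - 8*1/10) = 5453 + (2 - 4/5) = 5453 + 6/5 = 27271/5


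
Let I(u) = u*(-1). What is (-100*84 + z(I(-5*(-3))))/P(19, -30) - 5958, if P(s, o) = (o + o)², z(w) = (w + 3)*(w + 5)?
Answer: -59603/10 ≈ -5960.3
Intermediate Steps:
I(u) = -u
z(w) = (3 + w)*(5 + w)
P(s, o) = 4*o² (P(s, o) = (2*o)² = 4*o²)
(-100*84 + z(I(-5*(-3))))/P(19, -30) - 5958 = (-100*84 + (15 + (-(-5)*(-3))² + 8*(-(-5)*(-3))))/((4*(-30)²)) - 5958 = (-8400 + (15 + (-1*15)² + 8*(-1*15)))/((4*900)) - 5958 = (-8400 + (15 + (-15)² + 8*(-15)))/3600 - 5958 = (-8400 + (15 + 225 - 120))*(1/3600) - 5958 = (-8400 + 120)*(1/3600) - 5958 = -8280*1/3600 - 5958 = -23/10 - 5958 = -59603/10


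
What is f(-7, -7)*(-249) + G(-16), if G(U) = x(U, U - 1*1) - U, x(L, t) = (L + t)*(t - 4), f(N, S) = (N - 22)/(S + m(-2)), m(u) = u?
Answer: -280/3 ≈ -93.333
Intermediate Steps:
f(N, S) = (-22 + N)/(-2 + S) (f(N, S) = (N - 22)/(S - 2) = (-22 + N)/(-2 + S))
x(L, t) = (-4 + t)*(L + t) (x(L, t) = (L + t)*(-4 + t) = (-4 + t)*(L + t))
G(U) = 4 + (-1 + U)**2 - 9*U + U*(-1 + U) (G(U) = ((U - 1*1)**2 - 4*U - 4*(U - 1*1) + U*(U - 1*1)) - U = ((U - 1)**2 - 4*U - 4*(U - 1) + U*(U - 1)) - U = ((-1 + U)**2 - 4*U - 4*(-1 + U) + U*(-1 + U)) - U = ((-1 + U)**2 - 4*U + (4 - 4*U) + U*(-1 + U)) - U = (4 + (-1 + U)**2 - 8*U + U*(-1 + U)) - U = 4 + (-1 + U)**2 - 9*U + U*(-1 + U))
f(-7, -7)*(-249) + G(-16) = ((-22 - 7)/(-2 - 7))*(-249) + (5 - 12*(-16) + 2*(-16)**2) = (-29/(-9))*(-249) + (5 + 192 + 2*256) = -1/9*(-29)*(-249) + (5 + 192 + 512) = (29/9)*(-249) + 709 = -2407/3 + 709 = -280/3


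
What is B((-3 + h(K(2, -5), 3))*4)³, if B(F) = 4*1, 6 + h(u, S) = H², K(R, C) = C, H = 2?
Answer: 64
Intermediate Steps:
h(u, S) = -2 (h(u, S) = -6 + 2² = -6 + 4 = -2)
B(F) = 4
B((-3 + h(K(2, -5), 3))*4)³ = 4³ = 64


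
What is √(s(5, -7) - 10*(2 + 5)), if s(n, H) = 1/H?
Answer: I*√3437/7 ≈ 8.3751*I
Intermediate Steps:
√(s(5, -7) - 10*(2 + 5)) = √(1/(-7) - 10*(2 + 5)) = √(-⅐ - 10*7) = √(-⅐ - 70) = √(-491/7) = I*√3437/7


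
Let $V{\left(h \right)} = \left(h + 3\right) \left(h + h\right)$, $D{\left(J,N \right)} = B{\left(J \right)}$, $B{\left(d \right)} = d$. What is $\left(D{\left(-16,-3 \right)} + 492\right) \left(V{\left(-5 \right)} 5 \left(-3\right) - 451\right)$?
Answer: $-357476$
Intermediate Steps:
$D{\left(J,N \right)} = J$
$V{\left(h \right)} = 2 h \left(3 + h\right)$ ($V{\left(h \right)} = \left(3 + h\right) 2 h = 2 h \left(3 + h\right)$)
$\left(D{\left(-16,-3 \right)} + 492\right) \left(V{\left(-5 \right)} 5 \left(-3\right) - 451\right) = \left(-16 + 492\right) \left(2 \left(-5\right) \left(3 - 5\right) 5 \left(-3\right) - 451\right) = 476 \left(2 \left(-5\right) \left(-2\right) 5 \left(-3\right) - 451\right) = 476 \left(20 \cdot 5 \left(-3\right) - 451\right) = 476 \left(100 \left(-3\right) - 451\right) = 476 \left(-300 - 451\right) = 476 \left(-751\right) = -357476$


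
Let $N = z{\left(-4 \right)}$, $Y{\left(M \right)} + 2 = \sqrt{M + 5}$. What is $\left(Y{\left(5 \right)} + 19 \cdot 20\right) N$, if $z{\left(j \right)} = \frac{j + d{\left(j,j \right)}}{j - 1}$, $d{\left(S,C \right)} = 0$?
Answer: $\frac{1512}{5} + \frac{4 \sqrt{10}}{5} \approx 304.93$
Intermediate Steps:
$Y{\left(M \right)} = -2 + \sqrt{5 + M}$ ($Y{\left(M \right)} = -2 + \sqrt{M + 5} = -2 + \sqrt{5 + M}$)
$z{\left(j \right)} = \frac{j}{-1 + j}$ ($z{\left(j \right)} = \frac{j + 0}{j - 1} = \frac{j}{-1 + j}$)
$N = \frac{4}{5}$ ($N = - \frac{4}{-1 - 4} = - \frac{4}{-5} = \left(-4\right) \left(- \frac{1}{5}\right) = \frac{4}{5} \approx 0.8$)
$\left(Y{\left(5 \right)} + 19 \cdot 20\right) N = \left(\left(-2 + \sqrt{5 + 5}\right) + 19 \cdot 20\right) \frac{4}{5} = \left(\left(-2 + \sqrt{10}\right) + 380\right) \frac{4}{5} = \left(378 + \sqrt{10}\right) \frac{4}{5} = \frac{1512}{5} + \frac{4 \sqrt{10}}{5}$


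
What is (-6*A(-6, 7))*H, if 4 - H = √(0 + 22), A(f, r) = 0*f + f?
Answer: 144 - 36*√22 ≈ -24.855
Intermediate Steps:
A(f, r) = f (A(f, r) = 0 + f = f)
H = 4 - √22 (H = 4 - √(0 + 22) = 4 - √22 ≈ -0.69042)
(-6*A(-6, 7))*H = (-6*(-6))*(4 - √22) = 36*(4 - √22) = 144 - 36*√22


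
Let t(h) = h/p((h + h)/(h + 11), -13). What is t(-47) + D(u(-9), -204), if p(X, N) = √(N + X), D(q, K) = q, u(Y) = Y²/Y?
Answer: -9 + 141*I*√374/187 ≈ -9.0 + 14.582*I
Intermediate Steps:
u(Y) = Y
t(h) = h/√(-13 + 2*h/(11 + h)) (t(h) = h/(√(-13 + (h + h)/(h + 11))) = h/(√(-13 + (2*h)/(11 + h))) = h/(√(-13 + 2*h/(11 + h))) = h/√(-13 + 2*h/(11 + h)))
t(-47) + D(u(-9), -204) = (1/11)*(-47)*√11/√((-13 - 1*(-47))/(11 - 47)) - 9 = (1/11)*(-47)*√11/√((-13 + 47)/(-36)) - 9 = (1/11)*(-47)*√11/√(-1/36*34) - 9 = (1/11)*(-47)*√11/√(-17/18) - 9 = (1/11)*(-47)*√11*(-3*I*√34/17) - 9 = 141*I*√374/187 - 9 = -9 + 141*I*√374/187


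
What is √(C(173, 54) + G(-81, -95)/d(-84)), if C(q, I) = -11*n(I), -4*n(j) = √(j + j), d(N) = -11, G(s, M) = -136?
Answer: √(5984 + 7986*√3)/22 ≈ 6.3986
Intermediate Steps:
n(j) = -√2*√j/4 (n(j) = -√(j + j)/4 = -√2*√j/4)
C(q, I) = 11*√2*√I/4 (C(q, I) = -(-11)*√2*√I/4 = 11*√2*√I/4)
√(C(173, 54) + G(-81, -95)/d(-84)) = √(11*√2*√54/4 - 136/(-11)) = √(11*√2*(3*√6)/4 - 136*(-1/11)) = √(33*√3/2 + 136/11) = √(136/11 + 33*√3/2)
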